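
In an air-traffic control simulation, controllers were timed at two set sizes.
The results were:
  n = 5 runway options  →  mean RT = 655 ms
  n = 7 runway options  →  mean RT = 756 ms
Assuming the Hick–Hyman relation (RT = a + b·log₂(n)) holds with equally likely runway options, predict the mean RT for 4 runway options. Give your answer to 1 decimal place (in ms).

588.0 ms

Fit slope and intercept:
  b = (756 − 655) / (log₂ 7 − log₂ 5) = 101 / (2.8074 − 2.3219) = 208.064 ms/bit
  a = 655 − 208.064 × 2.3219 = 171.890 ms
Then RT(4) = 171.890 + 208.064 × log₂ 4 = 171.890 + 208.064 × 2 ≈ 588.018 ms.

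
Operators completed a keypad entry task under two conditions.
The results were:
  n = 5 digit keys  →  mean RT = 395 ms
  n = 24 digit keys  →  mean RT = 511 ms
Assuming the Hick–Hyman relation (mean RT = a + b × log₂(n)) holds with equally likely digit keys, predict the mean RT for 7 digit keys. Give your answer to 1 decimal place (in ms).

419.9 ms

Fit slope and intercept:
  b = (511 − 395) / (log₂ 24 − log₂ 5) = 116 / (4.5850 − 2.3219) = 51.259 ms/bit
  a = 395 − 51.259 × 2.3219 = 275.981 ms
Then RT(7) = 275.981 + 51.259 × log₂ 7 = 275.981 + 51.259 × 2.8074 ≈ 419.882 ms.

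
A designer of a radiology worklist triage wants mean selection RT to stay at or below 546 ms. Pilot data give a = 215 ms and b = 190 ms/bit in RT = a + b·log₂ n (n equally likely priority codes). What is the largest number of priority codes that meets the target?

Set 215 + 190·log₂ n ≤ 546 → log₂ n ≤ (546 − 215)/190 = 1.7421.
So n ≤ 2^1.7421 = 3.345; the largest integer n is 3.

3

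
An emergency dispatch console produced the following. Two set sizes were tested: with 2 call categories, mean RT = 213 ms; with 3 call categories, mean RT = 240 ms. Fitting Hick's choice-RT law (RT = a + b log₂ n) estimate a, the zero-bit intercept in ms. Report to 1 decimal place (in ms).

The slope on a log₂ axis is (240 − 213) / (1.5850 − 1) = 46.157 ms/bit.
Intercept: a = 213 − 46.157·log₂(2) = 166.843 ms.

166.8 ms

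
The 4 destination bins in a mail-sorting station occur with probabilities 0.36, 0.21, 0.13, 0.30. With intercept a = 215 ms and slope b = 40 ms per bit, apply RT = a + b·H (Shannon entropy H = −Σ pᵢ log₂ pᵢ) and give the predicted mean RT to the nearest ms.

291 ms

Entropy contributions −pᵢ log₂ pᵢ: 0.5306, 0.4728, 0.3826, 0.5211; sum H = 1.9072 bits.
RT = a + bH = 215 + 40·1.9072 = 291.29 ms.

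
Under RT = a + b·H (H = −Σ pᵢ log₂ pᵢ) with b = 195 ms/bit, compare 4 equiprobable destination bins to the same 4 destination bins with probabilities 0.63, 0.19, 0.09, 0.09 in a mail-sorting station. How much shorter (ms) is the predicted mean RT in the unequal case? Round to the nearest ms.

Equiprobable entropy H₀ = log₂ 4 = 2.0000 bits.
Skewed entropy H = −Σ pᵢ log₂ pᵢ = 1.5005 bits.
ΔRT = b·(H₀ − H) = 195 × 0.4995 = 97.41 ms.

97 ms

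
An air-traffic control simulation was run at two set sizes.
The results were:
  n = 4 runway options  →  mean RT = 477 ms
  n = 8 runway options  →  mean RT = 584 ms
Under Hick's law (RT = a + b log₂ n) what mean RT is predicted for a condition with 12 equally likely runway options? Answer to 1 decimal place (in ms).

646.6 ms

Fit slope and intercept:
  b = (584 − 477) / (log₂ 8 − log₂ 4) = 107 / (3 − 2) = 107.000 ms/bit
  a = 477 − 107.000 × 2 = 263.000 ms
Then RT(12) = 263.000 + 107.000 × log₂ 12 = 263.000 + 107.000 × 3.5850 ≈ 646.591 ms.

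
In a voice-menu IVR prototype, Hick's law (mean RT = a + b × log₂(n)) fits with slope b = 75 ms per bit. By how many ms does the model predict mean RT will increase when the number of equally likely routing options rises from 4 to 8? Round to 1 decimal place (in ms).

The intercept a cancels: ΔRT = b·(log₂ n₂ − log₂ n₁) = b·log₂(n₂/n₁).
log₂(8) − log₂(4) = log₂(8/4) = log₂(2) = 1.
ΔRT = 75 × 1.0000 = 75.000 ms.

75.0 ms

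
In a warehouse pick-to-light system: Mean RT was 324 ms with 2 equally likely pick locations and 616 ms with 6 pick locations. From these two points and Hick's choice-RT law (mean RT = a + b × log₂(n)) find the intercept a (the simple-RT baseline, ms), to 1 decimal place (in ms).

139.8 ms

b = (RT₂ − RT₁)/(log₂ n₂ − log₂ n₁) = (616 − 324)/(2.5850 − 1) = 184.231 ms/bit.
Intercept: a = 324 − 184.231·log₂(2) = 139.769 ms.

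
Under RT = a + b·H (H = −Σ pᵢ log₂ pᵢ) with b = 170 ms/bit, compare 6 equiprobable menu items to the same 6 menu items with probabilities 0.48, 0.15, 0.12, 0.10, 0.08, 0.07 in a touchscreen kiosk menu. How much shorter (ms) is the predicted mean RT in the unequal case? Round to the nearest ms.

69 ms

Equiprobable entropy H₀ = log₂ 6 = 2.5850 bits.
Skewed entropy H = −Σ pᵢ log₂ pᵢ = 2.1781 bits.
ΔRT = b·(H₀ − H) = 170 × 0.4068 = 69.16 ms.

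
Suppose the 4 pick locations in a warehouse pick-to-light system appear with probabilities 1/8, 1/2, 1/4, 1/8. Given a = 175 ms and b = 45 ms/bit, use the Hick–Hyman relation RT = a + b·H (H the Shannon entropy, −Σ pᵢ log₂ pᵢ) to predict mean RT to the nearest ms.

H = −Σ pᵢ log₂ pᵢ = 0.125·3 + 0.5·1 + 0.25·2 + 0.125·3 = 1.750 bits.
RT = 175 + 45 × 1.750 = 253.75 ms.

254 ms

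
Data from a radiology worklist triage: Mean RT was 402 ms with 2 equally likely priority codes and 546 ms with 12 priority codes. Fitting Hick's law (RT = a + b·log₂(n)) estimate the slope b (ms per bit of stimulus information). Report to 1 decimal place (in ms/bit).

55.7 ms/bit

b = (RT₂ − RT₁)/(log₂ n₂ − log₂ n₁) = (546 − 402)/(3.5850 − 1) = 55.707 ms/bit.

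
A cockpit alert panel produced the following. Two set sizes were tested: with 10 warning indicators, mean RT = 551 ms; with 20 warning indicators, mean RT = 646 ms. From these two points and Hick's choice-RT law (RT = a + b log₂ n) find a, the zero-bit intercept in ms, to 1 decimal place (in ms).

235.4 ms

b = (RT₂ − RT₁)/(log₂ n₂ − log₂ n₁) = (646 − 551)/(4.3219 − 3.3219) = 95.000 ms/bit.
Intercept: a = 551 − 95.000·log₂(10) = 235.417 ms.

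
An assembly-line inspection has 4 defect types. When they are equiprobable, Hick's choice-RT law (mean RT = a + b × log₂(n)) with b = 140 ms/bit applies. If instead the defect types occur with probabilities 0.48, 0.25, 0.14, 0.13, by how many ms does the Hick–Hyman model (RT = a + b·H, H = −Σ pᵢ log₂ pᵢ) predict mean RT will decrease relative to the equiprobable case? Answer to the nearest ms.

Equiprobable entropy H₀ = log₂ 4 = 2.0000 bits.
Skewed entropy H = −Σ pᵢ log₂ pᵢ = 1.7880 bits.
ΔRT = b·(H₀ − H) = 140 × 0.2120 = 29.68 ms.

30 ms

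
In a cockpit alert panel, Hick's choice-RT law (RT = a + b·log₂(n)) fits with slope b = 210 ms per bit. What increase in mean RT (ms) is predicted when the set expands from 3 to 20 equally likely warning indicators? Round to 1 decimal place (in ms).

574.8 ms

Only the slope matters, since a is common to both: ΔRT = b·log₂(n₂/n₁).
log₂(20) − log₂(3) = 4.3219 − 1.5850 = 2.7370.
ΔRT = 210 × 2.7370 = 574.763 ms.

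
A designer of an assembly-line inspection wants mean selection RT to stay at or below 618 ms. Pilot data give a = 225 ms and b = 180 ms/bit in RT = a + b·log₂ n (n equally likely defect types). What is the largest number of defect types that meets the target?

180·log₂ n ≤ 618 − 225 = 393, giving log₂ n ≤ 2.1833 and n ≤ 4.542. The largest whole number is 4.

4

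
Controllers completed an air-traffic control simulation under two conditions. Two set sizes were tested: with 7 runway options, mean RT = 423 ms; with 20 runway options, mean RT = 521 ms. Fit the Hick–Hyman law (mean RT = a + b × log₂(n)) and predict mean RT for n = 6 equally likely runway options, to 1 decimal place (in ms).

RT is linear in log₂ n, so two points fix the line:
  b = (521 − 423) / (log₂ 20 − log₂ 7) = 98 / (4.3219 − 2.8074) = 64.705 ms/bit
  a = 423 − 64.705 × 2.8074 = 241.351 ms
Then RT(6) = 241.351 + 64.705 × log₂ 6 = 241.351 + 64.705 × 2.5850 ≈ 408.610 ms.

408.6 ms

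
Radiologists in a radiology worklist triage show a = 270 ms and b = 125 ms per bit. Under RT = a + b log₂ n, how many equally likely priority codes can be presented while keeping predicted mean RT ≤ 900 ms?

32

125·log₂ n ≤ 900 − 270 = 630, giving log₂ n ≤ 5.0400 and n ≤ 32.900. The largest whole number is 32.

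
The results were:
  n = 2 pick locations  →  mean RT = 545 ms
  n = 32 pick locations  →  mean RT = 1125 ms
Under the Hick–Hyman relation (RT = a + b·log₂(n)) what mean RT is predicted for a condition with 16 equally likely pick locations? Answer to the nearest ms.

980 ms

Fit slope and intercept:
  b = (1125 − 545) / (log₂ 32 − log₂ 2) = 580 / (5 − 1) = 145 ms/bit
  a = 545 − 145 × 1 = 400 ms
Then RT(16) = 400 + 145 × log₂ 16 = 400 + 145 × 4 ≈ 980.000 ms.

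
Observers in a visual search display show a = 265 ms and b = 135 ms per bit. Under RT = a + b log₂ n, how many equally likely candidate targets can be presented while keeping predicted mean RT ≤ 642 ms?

Information budget: (642 − 265)/135 = 2.7926 bits, so n ≤ 2^2.7926 = 6.929 → at most 6.

6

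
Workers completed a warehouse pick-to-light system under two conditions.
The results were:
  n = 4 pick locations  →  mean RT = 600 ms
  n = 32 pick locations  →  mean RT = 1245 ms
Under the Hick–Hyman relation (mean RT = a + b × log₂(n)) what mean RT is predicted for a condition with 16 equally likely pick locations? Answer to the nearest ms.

1030 ms

Solve the two-equation system in a and b:
  b = (1245 − 600) / (log₂ 32 − log₂ 4) = 645 / (5 − 2) = 215 ms/bit
  a = 600 − 215 × 2 = 170 ms
Then RT(16) = 170 + 215 × log₂ 16 = 170 + 215 × 4 ≈ 1030.000 ms.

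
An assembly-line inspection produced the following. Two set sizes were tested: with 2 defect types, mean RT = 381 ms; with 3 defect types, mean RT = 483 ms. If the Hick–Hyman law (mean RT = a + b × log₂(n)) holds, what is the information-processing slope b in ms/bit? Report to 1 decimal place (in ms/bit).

Slope: b = (483 − 381) / (log₂ 3 − log₂ 2) = 102/0.5850 = 174.370 ms/bit.

174.4 ms/bit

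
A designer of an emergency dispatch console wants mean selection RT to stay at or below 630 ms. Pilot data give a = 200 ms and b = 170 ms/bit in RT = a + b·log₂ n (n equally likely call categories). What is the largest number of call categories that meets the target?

Information budget: (630 − 200)/170 = 2.5294 bits, so n ≤ 2^2.5294 = 5.773 → at most 5.

5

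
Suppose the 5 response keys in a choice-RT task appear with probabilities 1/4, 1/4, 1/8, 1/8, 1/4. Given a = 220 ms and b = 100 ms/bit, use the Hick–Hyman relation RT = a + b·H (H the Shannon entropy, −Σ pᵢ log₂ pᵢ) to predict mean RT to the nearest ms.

445 ms

Each term −pᵢ log₂ pᵢ: 0.25·2 + 0.25·2 + 0.125·3 + 0.125·3 + 0.25·2; summed, H = 2.250 bits.
Mean RT = a + bH = 220 + 100·2.250 = 445.00 ms.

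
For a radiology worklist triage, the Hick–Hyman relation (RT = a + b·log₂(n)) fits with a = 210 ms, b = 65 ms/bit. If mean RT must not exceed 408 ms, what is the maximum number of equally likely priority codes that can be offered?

Set 210 + 65·log₂ n ≤ 408 → log₂ n ≤ (408 − 210)/65 = 3.0462.
So n ≤ 2^3.0462 = 8.260; the largest integer n is 8.

8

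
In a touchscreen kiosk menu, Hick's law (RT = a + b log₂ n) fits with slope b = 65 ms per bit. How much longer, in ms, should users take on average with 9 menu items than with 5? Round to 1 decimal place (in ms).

The intercept a cancels: ΔRT = b·(log₂ n₂ − log₂ n₁) = b·log₂(n₂/n₁).
log₂(9) − log₂(5) = 3.1699 − 2.3219 = 0.8480.
ΔRT = 65 × 0.8480 = 55.120 ms.

55.1 ms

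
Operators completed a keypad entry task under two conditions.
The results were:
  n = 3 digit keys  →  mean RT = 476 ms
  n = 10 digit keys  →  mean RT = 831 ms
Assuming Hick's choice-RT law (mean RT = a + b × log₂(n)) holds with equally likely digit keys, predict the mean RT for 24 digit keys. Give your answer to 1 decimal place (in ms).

1089.1 ms

Solve the two-equation system in a and b:
  b = (831 − 476) / (log₂ 10 − log₂ 3) = 355 / (3.3219 − 1.5850) = 204.379 ms/bit
  a = 476 − 204.379 × 1.5850 = 152.066 ms
Then RT(24) = 152.066 + 204.379 × log₂ 24 = 152.066 + 204.379 × 4.5850 ≈ 1089.138 ms.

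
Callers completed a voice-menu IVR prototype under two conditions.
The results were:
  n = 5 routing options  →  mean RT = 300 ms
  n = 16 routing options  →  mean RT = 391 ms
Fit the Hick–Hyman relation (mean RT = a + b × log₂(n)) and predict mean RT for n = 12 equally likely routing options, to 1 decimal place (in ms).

368.5 ms

Solve the two-equation system in a and b:
  b = (391 − 300) / (log₂ 16 − log₂ 5) = 91 / (4 − 2.3219) = 54.229 ms/bit
  a = 300 − 54.229 × 2.3219 = 174.084 ms
Then RT(12) = 174.084 + 54.229 × log₂ 12 = 174.084 + 54.229 × 3.5850 ≈ 368.493 ms.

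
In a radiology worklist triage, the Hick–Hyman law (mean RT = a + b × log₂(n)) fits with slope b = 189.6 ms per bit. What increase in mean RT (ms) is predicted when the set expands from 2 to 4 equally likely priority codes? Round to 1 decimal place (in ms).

Only the slope matters, since a is common to both: ΔRT = b·log₂(n₂/n₁).
log₂(4) − log₂(2) = log₂(4/2) = log₂(2) = 1.
ΔRT = 189.6 × 1.0000 = 189.600 ms.

189.6 ms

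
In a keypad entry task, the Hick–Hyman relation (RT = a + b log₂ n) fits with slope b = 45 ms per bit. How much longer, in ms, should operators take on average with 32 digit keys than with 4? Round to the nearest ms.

Only the slope matters, since a is common to both: ΔRT = b·log₂(n₂/n₁).
log₂(32) − log₂(4) = log₂(32/4) = log₂(8) = 3.
ΔRT = 45 × 3.0000 = 135.000 ms.

135 ms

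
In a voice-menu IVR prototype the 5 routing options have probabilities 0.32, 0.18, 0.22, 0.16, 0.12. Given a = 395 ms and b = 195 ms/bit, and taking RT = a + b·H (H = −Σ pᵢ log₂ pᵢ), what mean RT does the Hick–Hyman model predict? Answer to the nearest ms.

832 ms

Entropy contributions −pᵢ log₂ pᵢ: 0.5260, 0.4453, 0.4806, 0.4230, 0.3671; sum H = 2.2420 bits.
RT = a + bH = 395 + 195·2.2420 = 832.19 ms.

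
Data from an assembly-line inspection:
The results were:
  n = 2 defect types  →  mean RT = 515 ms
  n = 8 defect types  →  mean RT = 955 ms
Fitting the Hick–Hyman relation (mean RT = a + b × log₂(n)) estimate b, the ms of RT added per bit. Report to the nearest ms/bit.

The slope on a log₂ axis is (955 − 515) / (3 − 1) = 220 ms/bit.

220 ms/bit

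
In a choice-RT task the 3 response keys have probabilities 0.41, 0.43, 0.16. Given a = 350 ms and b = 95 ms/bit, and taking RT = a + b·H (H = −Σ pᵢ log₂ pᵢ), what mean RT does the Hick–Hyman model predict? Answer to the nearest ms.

Entropy contributions −pᵢ log₂ pᵢ: 0.5274, 0.5236, 0.4230; sum H = 1.4740 bits.
RT = a + bH = 350 + 95·1.4740 = 490.03 ms.

490 ms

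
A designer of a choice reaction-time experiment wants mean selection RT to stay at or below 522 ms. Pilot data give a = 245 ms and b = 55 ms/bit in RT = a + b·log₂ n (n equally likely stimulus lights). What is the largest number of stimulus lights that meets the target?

Set 245 + 55·log₂ n ≤ 522 → log₂ n ≤ (522 − 245)/55 = 5.0364.
So n ≤ 2^5.0364 = 32.817; the largest integer n is 32.

32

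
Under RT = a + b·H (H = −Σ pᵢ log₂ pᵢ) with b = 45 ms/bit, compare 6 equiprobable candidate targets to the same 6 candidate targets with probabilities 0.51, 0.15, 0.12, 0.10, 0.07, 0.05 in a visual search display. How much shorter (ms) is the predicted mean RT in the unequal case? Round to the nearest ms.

Equiprobable entropy H₀ = log₂ 6 = 2.5850 bits.
Skewed entropy H = −Σ pᵢ log₂ pᵢ = 2.0899 bits.
ΔRT = b·(H₀ − H) = 45 × 0.4951 = 22.28 ms.

22 ms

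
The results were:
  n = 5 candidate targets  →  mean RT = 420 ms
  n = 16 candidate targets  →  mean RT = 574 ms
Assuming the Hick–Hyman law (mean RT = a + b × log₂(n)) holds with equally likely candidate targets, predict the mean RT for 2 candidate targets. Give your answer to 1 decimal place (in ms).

Fit slope and intercept:
  b = (574 − 420) / (log₂ 16 − log₂ 5) = 154 / (4 − 2.3219) = 91.772 ms/bit
  a = 420 − 91.772 × 2.3219 = 206.912 ms
Then RT(2) = 206.912 + 91.772 × log₂ 2 = 206.912 + 91.772 × 1 ≈ 298.684 ms.

298.7 ms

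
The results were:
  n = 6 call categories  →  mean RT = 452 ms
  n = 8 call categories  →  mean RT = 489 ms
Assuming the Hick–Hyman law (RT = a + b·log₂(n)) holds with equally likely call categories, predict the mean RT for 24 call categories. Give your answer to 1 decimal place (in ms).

630.3 ms

Solve the two-equation system in a and b:
  b = (489 − 452) / (log₂ 8 − log₂ 6) = 37 / (3 − 2.5850) = 89.149 ms/bit
  a = 452 − 89.149 × 2.5850 = 221.554 ms
Then RT(24) = 221.554 + 89.149 × log₂ 24 = 221.554 + 89.149 × 4.5850 ≈ 630.297 ms.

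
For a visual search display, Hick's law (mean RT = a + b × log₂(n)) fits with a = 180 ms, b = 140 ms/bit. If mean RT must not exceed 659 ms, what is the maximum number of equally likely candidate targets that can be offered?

10

Information budget: (659 − 180)/140 = 3.4214 bits, so n ≤ 2^3.4214 = 10.714 → at most 10.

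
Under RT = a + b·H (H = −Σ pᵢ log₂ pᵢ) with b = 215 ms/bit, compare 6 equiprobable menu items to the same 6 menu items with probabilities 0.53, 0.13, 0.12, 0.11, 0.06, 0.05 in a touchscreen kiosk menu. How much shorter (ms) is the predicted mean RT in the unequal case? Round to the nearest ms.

Equiprobable entropy H₀ = log₂ 6 = 2.5850 bits.
Skewed entropy H = −Σ pᵢ log₂ pᵢ = 2.0451 bits.
ΔRT = b·(H₀ − H) = 215 × 0.5399 = 116.08 ms.

116 ms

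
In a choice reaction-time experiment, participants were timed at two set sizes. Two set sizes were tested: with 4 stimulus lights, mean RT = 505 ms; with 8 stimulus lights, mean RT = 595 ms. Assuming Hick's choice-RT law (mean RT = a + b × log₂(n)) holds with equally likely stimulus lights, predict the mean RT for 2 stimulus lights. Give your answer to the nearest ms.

415 ms

Fit slope and intercept:
  b = (595 − 505) / (log₂ 8 − log₂ 4) = 90 / (3 − 2) = 90 ms/bit
  a = 505 − 90 × 2 = 325 ms
Then RT(2) = 325 + 90 × log₂ 2 = 325 + 90 × 1 ≈ 415.000 ms.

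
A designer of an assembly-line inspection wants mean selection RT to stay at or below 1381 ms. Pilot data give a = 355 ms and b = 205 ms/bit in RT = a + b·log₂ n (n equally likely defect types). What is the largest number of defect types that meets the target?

Information budget: (1381 − 355)/205 = 5.0049 bits, so n ≤ 2^5.0049 = 32.108 → at most 32.

32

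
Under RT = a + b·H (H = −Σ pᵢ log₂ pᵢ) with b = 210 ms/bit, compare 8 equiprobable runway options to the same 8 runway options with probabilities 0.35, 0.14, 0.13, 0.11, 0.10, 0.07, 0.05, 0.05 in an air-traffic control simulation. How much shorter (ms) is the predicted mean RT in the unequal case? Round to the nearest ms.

64 ms

Equiprobable entropy H₀ = log₂ 8 = 3.0000 bits.
Skewed entropy H = −Σ pᵢ log₂ pᵢ = 2.6931 bits.
ΔRT = b·(H₀ − H) = 210 × 0.3069 = 64.45 ms.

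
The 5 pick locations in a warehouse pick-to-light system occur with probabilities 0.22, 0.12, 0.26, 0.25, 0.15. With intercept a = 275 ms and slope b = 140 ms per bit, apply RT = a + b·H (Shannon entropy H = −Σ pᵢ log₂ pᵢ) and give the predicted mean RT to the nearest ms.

592 ms

H = 0.22·log₂(1/0.22) + 0.12·log₂(1/0.12) + 0.26·log₂(1/0.26) + 0.25·log₂(1/0.25) + 0.15·log₂(1/0.15) = 2.2635 bits.
RT = 275 + 140 × 2.2635 = 591.89 ms.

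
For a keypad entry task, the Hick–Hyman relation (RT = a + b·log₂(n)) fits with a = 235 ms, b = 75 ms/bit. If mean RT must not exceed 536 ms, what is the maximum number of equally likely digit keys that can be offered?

16

Set 235 + 75·log₂ n ≤ 536 → log₂ n ≤ (536 − 235)/75 = 4.0133.
So n ≤ 2^4.0133 = 16.149; the largest integer n is 16.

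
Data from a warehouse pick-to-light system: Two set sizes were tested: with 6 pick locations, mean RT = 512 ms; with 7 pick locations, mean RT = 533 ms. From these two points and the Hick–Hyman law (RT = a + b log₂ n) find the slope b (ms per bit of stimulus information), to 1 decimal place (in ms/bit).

Slope: b = (533 − 512) / (log₂ 7 − log₂ 6) = 21/0.2224 = 94.428 ms/bit.

94.4 ms/bit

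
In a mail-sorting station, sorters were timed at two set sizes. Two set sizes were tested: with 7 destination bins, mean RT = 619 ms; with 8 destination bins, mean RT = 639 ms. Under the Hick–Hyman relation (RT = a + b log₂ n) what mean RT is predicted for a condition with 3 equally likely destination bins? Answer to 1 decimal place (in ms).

492.1 ms

Fit slope and intercept:
  b = (639 − 619) / (log₂ 8 − log₂ 7) = 20 / (3 − 2.8074) = 103.818 ms/bit
  a = 619 − 103.818 × 2.8074 = 327.546 ms
Then RT(3) = 327.546 + 103.818 × log₂ 3 = 327.546 + 103.818 × 1.5850 ≈ 492.094 ms.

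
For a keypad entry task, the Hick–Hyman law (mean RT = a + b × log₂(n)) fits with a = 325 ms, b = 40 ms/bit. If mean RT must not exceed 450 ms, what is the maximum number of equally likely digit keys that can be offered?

8

Information budget: (450 − 325)/40 = 3.1250 bits, so n ≤ 2^3.1250 = 8.724 → at most 8.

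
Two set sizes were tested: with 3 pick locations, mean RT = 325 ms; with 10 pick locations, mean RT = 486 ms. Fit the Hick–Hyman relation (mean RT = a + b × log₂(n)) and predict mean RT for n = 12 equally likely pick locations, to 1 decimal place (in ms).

510.4 ms

With log₂ n on the abscissa the relation is linear; from the two conditions:
  b = (486 − 325) / (log₂ 10 − log₂ 3) = 161 / (3.3219 − 1.5850) = 92.690 ms/bit
  a = 325 − 92.690 × 1.5850 = 178.089 ms
Then RT(12) = 178.089 + 92.690 × log₂ 12 = 178.089 + 92.690 × 3.5850 ≈ 510.381 ms.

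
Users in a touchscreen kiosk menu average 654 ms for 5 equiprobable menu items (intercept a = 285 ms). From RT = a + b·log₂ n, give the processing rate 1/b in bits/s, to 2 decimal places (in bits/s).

6.29 bits/s

b = (654 − 285)/log₂ 5 = 369/2.3219 = 158.920 ms per bit = 0.15892 s/bit; the reciprocal is 6.292 bits/s.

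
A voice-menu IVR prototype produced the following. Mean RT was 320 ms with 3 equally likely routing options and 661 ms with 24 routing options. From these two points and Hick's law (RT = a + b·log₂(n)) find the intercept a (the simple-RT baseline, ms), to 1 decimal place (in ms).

The slope on a log₂ axis is (661 − 320) / (4.5850 − 1.5850) = 113.667 ms/bit.
a = RT₁ − b·log₂ n₁ = 320 − 113.667 × 1.5850 = 139.843 ms.

139.8 ms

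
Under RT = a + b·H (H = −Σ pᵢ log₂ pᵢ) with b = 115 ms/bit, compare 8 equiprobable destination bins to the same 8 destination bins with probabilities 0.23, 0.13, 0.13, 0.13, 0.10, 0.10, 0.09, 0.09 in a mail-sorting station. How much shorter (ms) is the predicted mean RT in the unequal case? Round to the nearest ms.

9 ms

The RT saving is b·ΔH. Equiprobable H₀ = log₂(8) = 3.0000 bits; with the given probabilities H = 2.9253 bits.
b·(H₀ − H) = 115 × (3.0000 − 2.9253) = 8.59 ms.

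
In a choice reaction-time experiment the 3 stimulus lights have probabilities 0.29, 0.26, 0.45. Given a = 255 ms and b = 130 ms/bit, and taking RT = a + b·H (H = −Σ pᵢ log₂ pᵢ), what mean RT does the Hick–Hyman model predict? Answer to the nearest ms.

Entropy contributions −pᵢ log₂ pᵢ: 0.5179, 0.5053, 0.5184; sum H = 1.5416 bits.
RT = a + bH = 255 + 130·1.5416 = 455.41 ms.

455 ms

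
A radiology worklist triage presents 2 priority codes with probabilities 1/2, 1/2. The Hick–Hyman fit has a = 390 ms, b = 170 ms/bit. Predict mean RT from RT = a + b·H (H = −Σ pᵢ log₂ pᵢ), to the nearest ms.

560 ms

H = −Σ pᵢ log₂ pᵢ = 0.5·1 + 0.5·1 = 1.000 bits.
RT = 390 + 170 × 1.000 = 560.00 ms.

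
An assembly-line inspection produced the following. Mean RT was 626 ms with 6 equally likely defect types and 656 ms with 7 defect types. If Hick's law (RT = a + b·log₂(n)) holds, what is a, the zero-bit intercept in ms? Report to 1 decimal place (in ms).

277.3 ms

Slope: b = (656 − 626) / (log₂ 7 − log₂ 6) = 30/0.2224 = 134.897 ms/bit.
a = RT₁ − b·log₂ n₁ = 626 − 134.897 × 2.5850 = 277.297 ms.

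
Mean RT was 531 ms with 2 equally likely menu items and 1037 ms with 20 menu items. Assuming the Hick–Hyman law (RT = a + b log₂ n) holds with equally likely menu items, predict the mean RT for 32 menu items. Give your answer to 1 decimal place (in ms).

1140.3 ms

RT is linear in log₂ n, so two points fix the line:
  b = (1037 − 531) / (log₂ 20 − log₂ 2) = 506 / (4.3219 − 1) = 152.321 ms/bit
  a = 531 − 152.321 × 1 = 378.679 ms
Then RT(32) = 378.679 + 152.321 × log₂ 32 = 378.679 + 152.321 × 5 ≈ 1140.285 ms.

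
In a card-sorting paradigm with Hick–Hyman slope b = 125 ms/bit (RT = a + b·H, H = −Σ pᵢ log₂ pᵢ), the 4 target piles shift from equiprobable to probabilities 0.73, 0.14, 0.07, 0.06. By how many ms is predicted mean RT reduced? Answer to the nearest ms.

95 ms

Equiprobable entropy H₀ = log₂ 4 = 2.0000 bits.
Skewed entropy H = −Σ pᵢ log₂ pᵢ = 1.2406 bits.
ΔRT = b·(H₀ − H) = 125 × 0.7594 = 94.92 ms.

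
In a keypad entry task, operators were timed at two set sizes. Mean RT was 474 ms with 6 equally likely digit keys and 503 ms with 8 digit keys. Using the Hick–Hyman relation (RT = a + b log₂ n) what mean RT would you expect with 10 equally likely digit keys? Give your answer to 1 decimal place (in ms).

525.5 ms

RT is linear in log₂ n, so two points fix the line:
  b = (503 − 474) / (log₂ 8 − log₂ 6) = 29 / (3 − 2.5850) = 69.873 ms/bit
  a = 474 − 69.873 × 2.5850 = 293.380 ms
Then RT(10) = 293.380 + 69.873 × log₂ 10 = 293.380 + 69.873 × 3.3219 ≈ 525.494 ms.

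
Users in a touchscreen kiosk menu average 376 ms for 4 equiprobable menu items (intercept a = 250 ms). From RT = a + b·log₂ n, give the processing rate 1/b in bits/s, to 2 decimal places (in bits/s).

Choice component = 376 − 250 = 126 ms over log₂(4) = 2 bits.
b = 126 / 2 = 63.000 ms/bit, so 1/b = 15.873 bits/s.

15.87 bits/s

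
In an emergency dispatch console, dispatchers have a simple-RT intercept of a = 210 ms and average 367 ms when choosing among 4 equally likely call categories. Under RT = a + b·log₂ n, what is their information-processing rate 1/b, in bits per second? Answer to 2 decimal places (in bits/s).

12.74 bits/s

Choice component = 367 − 210 = 157 ms over log₂(4) = 2 bits.
b = 157 / 2 = 78.500 ms/bit, so 1/b = 12.739 bits/s.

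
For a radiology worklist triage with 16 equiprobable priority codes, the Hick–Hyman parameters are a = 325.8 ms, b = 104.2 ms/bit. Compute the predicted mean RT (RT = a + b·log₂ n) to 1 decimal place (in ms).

742.6 ms

log₂(16) = 4 bits, so RT = 325.8 + 104.2 × 4 ≈ 742.600 ms.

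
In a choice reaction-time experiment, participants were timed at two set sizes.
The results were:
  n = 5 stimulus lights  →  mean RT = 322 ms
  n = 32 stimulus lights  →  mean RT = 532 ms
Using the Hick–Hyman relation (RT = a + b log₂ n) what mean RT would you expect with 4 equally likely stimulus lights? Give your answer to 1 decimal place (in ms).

RT is linear in log₂ n, so two points fix the line:
  b = (532 − 322) / (log₂ 32 − log₂ 5) = 210 / (5 − 2.3219) = 78.415 ms/bit
  a = 322 − 78.415 × 2.3219 = 139.927 ms
Then RT(4) = 139.927 + 78.415 × log₂ 4 = 139.927 + 78.415 × 2 ≈ 296.756 ms.

296.8 ms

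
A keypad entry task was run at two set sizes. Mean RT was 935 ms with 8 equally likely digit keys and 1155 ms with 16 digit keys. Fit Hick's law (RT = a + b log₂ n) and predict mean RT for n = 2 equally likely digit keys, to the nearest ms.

495 ms

RT is linear in log₂ n, so two points fix the line:
  b = (1155 − 935) / (log₂ 16 − log₂ 8) = 220 / (4 − 3) = 220 ms/bit
  a = 935 − 220 × 3 = 275 ms
Then RT(2) = 275 + 220 × log₂ 2 = 275 + 220 × 1 ≈ 495.000 ms.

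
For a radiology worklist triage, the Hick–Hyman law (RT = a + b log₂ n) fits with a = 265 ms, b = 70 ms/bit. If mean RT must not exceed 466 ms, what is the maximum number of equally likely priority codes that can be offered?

7

Set 265 + 70·log₂ n ≤ 466 → log₂ n ≤ (466 − 265)/70 = 2.8714.
So n ≤ 2^2.8714 = 7.318; the largest integer n is 7.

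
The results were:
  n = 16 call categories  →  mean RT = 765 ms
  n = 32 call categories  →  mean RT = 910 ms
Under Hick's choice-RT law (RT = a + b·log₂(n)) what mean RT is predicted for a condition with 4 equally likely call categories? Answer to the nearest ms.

With log₂ n on the abscissa the relation is linear; from the two conditions:
  b = (910 − 765) / (log₂ 32 − log₂ 16) = 145 / (5 − 4) = 145 ms/bit
  a = 765 − 145 × 4 = 185 ms
Then RT(4) = 185 + 145 × log₂ 4 = 185 + 145 × 2 ≈ 475.000 ms.

475 ms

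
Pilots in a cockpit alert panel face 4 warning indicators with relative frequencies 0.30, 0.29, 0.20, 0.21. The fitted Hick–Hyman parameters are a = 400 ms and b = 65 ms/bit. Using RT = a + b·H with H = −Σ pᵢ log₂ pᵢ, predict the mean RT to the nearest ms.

528 ms

Entropy contributions −pᵢ log₂ pᵢ: 0.5211, 0.5179, 0.4644, 0.4728; sum H = 1.9762 bits.
RT = a + bH = 400 + 65·1.9762 = 528.45 ms.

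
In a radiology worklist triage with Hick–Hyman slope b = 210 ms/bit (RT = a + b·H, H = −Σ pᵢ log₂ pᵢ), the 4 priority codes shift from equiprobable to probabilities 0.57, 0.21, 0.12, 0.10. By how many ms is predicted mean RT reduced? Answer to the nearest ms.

The RT saving is b·ΔH. Equiprobable H₀ = log₂(4) = 2.0000 bits; with the given probabilities H = 1.6343 bits.
b·(H₀ − H) = 210 × (2.0000 − 1.6343) = 76.79 ms.

77 ms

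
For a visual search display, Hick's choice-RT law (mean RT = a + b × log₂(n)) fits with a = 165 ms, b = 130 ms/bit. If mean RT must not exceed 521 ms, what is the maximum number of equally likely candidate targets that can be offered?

6

Information budget: (521 − 165)/130 = 2.7385 bits, so n ≤ 2^2.7385 = 6.674 → at most 6.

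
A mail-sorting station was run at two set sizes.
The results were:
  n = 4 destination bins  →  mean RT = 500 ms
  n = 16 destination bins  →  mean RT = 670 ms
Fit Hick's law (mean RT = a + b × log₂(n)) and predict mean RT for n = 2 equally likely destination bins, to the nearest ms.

RT is linear in log₂ n, so two points fix the line:
  b = (670 − 500) / (log₂ 16 − log₂ 4) = 170 / (4 − 2) = 85 ms/bit
  a = 500 − 85 × 2 = 330 ms
Then RT(2) = 330 + 85 × log₂ 2 = 330 + 85 × 1 ≈ 415.000 ms.

415 ms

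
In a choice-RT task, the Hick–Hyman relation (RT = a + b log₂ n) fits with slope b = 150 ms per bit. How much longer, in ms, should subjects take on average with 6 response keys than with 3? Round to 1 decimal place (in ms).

150.0 ms

Only the slope matters, since a is common to both: ΔRT = b·log₂(n₂/n₁).
log₂(6) − log₂(3) = log₂(6/3) = log₂(2) = 1.
ΔRT = 150 × 1.0000 = 150.000 ms.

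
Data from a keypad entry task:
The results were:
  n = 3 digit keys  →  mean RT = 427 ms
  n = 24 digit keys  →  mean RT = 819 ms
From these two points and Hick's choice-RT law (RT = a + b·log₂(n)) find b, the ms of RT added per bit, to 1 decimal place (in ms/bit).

130.7 ms/bit

The slope on a log₂ axis is (819 − 427) / (4.5850 − 1.5850) = 130.667 ms/bit.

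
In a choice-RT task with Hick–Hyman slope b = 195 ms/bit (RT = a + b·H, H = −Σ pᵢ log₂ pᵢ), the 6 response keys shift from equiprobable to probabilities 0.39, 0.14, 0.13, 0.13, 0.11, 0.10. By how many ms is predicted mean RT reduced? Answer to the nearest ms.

41 ms

Equiprobable entropy H₀ = log₂ 6 = 2.5850 bits.
Skewed entropy H = −Σ pᵢ log₂ pᵢ = 2.3747 bits.
ΔRT = b·(H₀ − H) = 195 × 0.2103 = 41.01 ms.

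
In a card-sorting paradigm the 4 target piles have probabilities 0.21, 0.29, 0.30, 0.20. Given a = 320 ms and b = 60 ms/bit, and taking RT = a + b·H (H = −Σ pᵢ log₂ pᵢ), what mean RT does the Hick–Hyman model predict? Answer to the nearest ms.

439 ms

Entropy contributions −pᵢ log₂ pᵢ: 0.4728, 0.5179, 0.5211, 0.4644; sum H = 1.9762 bits.
RT = a + bH = 320 + 60·1.9762 = 438.57 ms.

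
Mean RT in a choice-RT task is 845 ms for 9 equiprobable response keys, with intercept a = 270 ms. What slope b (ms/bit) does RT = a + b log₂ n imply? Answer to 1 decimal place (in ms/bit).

181.4 ms/bit

9 alternatives carry log₂ 9 = 3.1699 bits; the choice cost is 845 − 270 = 575 ms, so b = 575/3.1699 = 181.392 ms/bit.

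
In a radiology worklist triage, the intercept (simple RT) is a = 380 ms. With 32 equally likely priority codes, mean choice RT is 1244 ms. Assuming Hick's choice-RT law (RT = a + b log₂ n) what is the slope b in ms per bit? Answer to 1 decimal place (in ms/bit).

log₂(32) = 5 bits.
b = (RT − a)/log₂ n = (1244 − 380) / 5 = 172.800 ms/bit.

172.8 ms/bit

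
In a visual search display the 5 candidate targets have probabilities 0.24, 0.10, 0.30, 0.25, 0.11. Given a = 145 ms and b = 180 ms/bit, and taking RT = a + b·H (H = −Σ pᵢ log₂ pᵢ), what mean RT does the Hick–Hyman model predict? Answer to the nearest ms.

541 ms

Entropy contributions −pᵢ log₂ pᵢ: 0.4941, 0.3322, 0.5211, 0.5000, 0.3503; sum H = 2.1977 bits.
RT = a + bH = 145 + 180·2.1977 = 540.59 ms.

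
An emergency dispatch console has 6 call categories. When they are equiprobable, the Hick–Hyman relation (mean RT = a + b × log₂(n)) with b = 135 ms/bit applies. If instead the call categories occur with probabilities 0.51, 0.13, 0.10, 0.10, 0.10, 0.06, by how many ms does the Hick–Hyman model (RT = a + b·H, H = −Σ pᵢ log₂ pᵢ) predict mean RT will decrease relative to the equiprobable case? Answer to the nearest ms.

The RT saving is b·ΔH. Equiprobable H₀ = log₂(6) = 2.5850 bits; with the given probabilities H = 2.1182 bits.
b·(H₀ − H) = 135 × (2.5850 − 2.1182) = 63.01 ms.

63 ms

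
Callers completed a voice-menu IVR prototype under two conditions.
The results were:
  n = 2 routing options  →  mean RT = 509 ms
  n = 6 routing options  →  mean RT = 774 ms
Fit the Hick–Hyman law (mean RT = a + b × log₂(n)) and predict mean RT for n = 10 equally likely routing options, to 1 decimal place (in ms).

897.2 ms

Fit slope and intercept:
  b = (774 − 509) / (log₂ 6 − log₂ 2) = 265 / (2.5850 − 1) = 167.196 ms/bit
  a = 509 − 167.196 × 1 = 341.804 ms
Then RT(10) = 341.804 + 167.196 × log₂ 10 = 341.804 + 167.196 × 3.3219 ≈ 897.218 ms.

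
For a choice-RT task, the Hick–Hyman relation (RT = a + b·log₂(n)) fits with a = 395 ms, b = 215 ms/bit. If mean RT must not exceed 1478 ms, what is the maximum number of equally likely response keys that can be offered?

215·log₂ n ≤ 1478 − 395 = 1083, giving log₂ n ≤ 5.0372 and n ≤ 32.836. The largest whole number is 32.

32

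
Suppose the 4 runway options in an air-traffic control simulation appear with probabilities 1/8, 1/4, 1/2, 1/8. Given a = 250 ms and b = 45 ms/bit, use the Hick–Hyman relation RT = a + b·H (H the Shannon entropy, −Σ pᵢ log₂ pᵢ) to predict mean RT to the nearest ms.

329 ms

H = −Σ pᵢ log₂ pᵢ = 0.125·3 + 0.25·2 + 0.5·1 + 0.125·3 = 1.750 bits.
RT = 250 + 45 × 1.750 = 328.75 ms.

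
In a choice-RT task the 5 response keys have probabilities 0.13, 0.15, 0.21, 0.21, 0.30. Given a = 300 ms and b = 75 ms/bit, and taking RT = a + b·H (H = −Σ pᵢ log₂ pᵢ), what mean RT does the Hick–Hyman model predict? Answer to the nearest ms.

Entropy contributions −pᵢ log₂ pᵢ: 0.3826, 0.4105, 0.4728, 0.4728, 0.5211; sum H = 2.2599 bits.
RT = a + bH = 300 + 75·2.2599 = 469.49 ms.

469 ms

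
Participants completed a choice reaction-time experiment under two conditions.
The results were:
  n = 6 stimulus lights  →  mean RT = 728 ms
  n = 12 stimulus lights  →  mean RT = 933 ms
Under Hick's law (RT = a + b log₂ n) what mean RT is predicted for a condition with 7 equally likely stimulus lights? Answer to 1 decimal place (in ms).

773.6 ms

Solve the two-equation system in a and b:
  b = (933 − 728) / (log₂ 12 − log₂ 6) = 205 / (3.5850 − 2.5850) = 205.000 ms/bit
  a = 728 − 205.000 × 2.5850 = 198.083 ms
Then RT(7) = 198.083 + 205.000 × log₂ 7 = 198.083 + 205.000 × 2.8074 ≈ 773.590 ms.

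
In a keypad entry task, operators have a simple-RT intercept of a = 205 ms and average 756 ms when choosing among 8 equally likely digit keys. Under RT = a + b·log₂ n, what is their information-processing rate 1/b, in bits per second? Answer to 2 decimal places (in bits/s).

5.44 bits/s

b = (756 − 205)/log₂ 8 = 551/3 = 183.667 ms per bit = 0.18367 s/bit; the reciprocal is 5.445 bits/s.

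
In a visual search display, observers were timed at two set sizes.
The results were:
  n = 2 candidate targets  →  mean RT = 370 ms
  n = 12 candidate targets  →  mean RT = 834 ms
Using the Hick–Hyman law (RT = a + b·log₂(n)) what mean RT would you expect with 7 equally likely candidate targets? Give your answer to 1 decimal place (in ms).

694.4 ms

RT is linear in log₂ n, so two points fix the line:
  b = (834 − 370) / (log₂ 12 − log₂ 2) = 464 / (3.5850 − 1) = 179.500 ms/bit
  a = 370 − 179.500 × 1 = 190.500 ms
Then RT(7) = 190.500 + 179.500 × log₂ 7 = 190.500 + 179.500 × 2.8074 ≈ 694.420 ms.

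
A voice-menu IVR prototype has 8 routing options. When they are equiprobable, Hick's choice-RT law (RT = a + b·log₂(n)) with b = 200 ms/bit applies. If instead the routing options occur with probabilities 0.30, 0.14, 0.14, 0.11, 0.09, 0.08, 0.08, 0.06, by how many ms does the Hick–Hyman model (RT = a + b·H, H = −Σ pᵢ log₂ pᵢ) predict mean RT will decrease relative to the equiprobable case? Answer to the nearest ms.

The RT saving is b·ΔH. Equiprobable H₀ = log₂(8) = 3.0000 bits; with the given probabilities H = 2.8048 bits.
b·(H₀ − H) = 200 × (3.0000 − 2.8048) = 39.04 ms.

39 ms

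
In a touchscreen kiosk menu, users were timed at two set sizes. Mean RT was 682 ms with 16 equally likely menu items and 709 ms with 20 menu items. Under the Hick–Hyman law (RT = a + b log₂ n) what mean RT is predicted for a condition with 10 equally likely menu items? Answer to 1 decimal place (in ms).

625.1 ms

RT is linear in log₂ n, so two points fix the line:
  b = (709 − 682) / (log₂ 20 − log₂ 16) = 27 / (4.3219 − 4) = 83.870 ms/bit
  a = 682 − 83.870 × 4 = 346.521 ms
Then RT(10) = 346.521 + 83.870 × log₂ 10 = 346.521 + 83.870 × 3.3219 ≈ 625.130 ms.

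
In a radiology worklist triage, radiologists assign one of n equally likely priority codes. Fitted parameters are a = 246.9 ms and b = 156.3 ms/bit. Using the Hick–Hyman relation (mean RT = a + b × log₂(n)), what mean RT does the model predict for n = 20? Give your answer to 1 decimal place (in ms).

922.4 ms

log₂(20) = 4.3219 bits, so RT = 246.9 + 156.3 × 4.3219 ≈ 922.417 ms.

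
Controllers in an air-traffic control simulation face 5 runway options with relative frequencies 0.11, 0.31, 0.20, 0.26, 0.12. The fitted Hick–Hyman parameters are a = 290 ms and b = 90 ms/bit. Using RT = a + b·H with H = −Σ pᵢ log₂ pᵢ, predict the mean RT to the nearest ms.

489 ms

H = 0.11·log₂(1/0.11) + 0.31·log₂(1/0.31) + 0.20·log₂(1/0.20) + 0.26·log₂(1/0.26) + 0.12·log₂(1/0.12) = 2.2108 bits.
RT = 290 + 90 × 2.2108 = 488.97 ms.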